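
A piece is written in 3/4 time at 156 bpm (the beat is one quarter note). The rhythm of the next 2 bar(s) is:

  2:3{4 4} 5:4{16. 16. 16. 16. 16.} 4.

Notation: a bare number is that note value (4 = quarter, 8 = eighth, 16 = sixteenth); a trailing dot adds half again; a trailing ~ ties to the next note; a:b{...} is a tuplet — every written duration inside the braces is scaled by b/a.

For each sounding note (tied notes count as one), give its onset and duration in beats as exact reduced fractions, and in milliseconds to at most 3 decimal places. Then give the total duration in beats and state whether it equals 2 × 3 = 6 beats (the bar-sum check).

1) 0.0ms=0b +576.923ms=3/2b
2) 576.923ms=3/2b +576.923ms=3/2b
3) 1153.846ms=3b +115.385ms=3/10b
4) 1269.231ms=33/10b +115.385ms=3/10b
5) 1384.615ms=18/5b +115.385ms=3/10b
6) 1500.0ms=39/10b +115.385ms=3/10b
7) 1615.385ms=21/5b +115.385ms=3/10b
8) 1730.769ms=9/2b +576.923ms=3/2b
Σ=6b of 6 (156bpm 3/4) — PASS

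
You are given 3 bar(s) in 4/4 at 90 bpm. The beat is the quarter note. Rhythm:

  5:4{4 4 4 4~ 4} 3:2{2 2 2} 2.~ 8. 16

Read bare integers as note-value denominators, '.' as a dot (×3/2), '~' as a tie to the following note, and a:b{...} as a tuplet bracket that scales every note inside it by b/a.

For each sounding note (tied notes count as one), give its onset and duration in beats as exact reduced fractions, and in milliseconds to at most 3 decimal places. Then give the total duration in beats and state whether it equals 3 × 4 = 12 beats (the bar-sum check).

1) 0.0ms=0b +533.333ms=4/5b
2) 533.333ms=4/5b +533.333ms=4/5b
3) 1066.667ms=8/5b +533.333ms=4/5b
4) 1600.0ms=12/5b +1066.667ms=8/5b
5) 2666.667ms=4b +888.889ms=4/3b
6) 3555.556ms=16/3b +888.889ms=4/3b
7) 4444.444ms=20/3b +888.889ms=4/3b
8) 5333.333ms=8b +2500.0ms=15/4b
9) 7833.333ms=47/4b +166.667ms=1/4b
Σ=12b of 12 (90bpm 4/4) — PASS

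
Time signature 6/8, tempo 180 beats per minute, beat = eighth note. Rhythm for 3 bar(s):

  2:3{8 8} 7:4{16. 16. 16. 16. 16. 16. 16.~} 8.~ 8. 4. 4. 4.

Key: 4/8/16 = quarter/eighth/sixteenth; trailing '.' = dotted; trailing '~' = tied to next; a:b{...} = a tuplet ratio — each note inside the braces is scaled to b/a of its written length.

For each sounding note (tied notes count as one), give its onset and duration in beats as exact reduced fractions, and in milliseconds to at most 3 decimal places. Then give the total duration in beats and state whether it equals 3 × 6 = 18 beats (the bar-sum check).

1) 0.0ms=0b +500.0ms=3/2b
2) 500.0ms=3/2b +500.0ms=3/2b
3) 1000.0ms=3b +142.857ms=3/7b
4) 1142.857ms=24/7b +142.857ms=3/7b
5) 1285.714ms=27/7b +142.857ms=3/7b
6) 1428.571ms=30/7b +142.857ms=3/7b
7) 1571.429ms=33/7b +142.857ms=3/7b
8) 1714.286ms=36/7b +142.857ms=3/7b
9) 1857.143ms=39/7b +1142.857ms=24/7b
10) 3000.0ms=9b +1000.0ms=3b
11) 4000.0ms=12b +1000.0ms=3b
12) 5000.0ms=15b +1000.0ms=3b
Σ=18b of 18 (180bpm 6/8) — PASS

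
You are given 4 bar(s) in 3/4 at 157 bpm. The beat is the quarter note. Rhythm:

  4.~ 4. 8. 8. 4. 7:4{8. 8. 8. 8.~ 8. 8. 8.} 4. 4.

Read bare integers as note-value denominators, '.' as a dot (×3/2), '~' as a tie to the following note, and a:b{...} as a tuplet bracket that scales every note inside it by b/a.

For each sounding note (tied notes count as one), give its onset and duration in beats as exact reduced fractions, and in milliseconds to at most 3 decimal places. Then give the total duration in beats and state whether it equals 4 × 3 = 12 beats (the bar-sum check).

1) 0.0ms=0b +1146.497ms=3b
2) 1146.497ms=3b +286.624ms=3/4b
3) 1433.121ms=15/4b +286.624ms=3/4b
4) 1719.745ms=9/2b +573.248ms=3/2b
5) 2292.994ms=6b +163.785ms=3/7b
6) 2456.779ms=45/7b +163.785ms=3/7b
7) 2620.564ms=48/7b +163.785ms=3/7b
8) 2784.349ms=51/7b +327.571ms=6/7b
9) 3111.92ms=57/7b +163.785ms=3/7b
10) 3275.705ms=60/7b +163.785ms=3/7b
11) 3439.49ms=9b +573.248ms=3/2b
12) 4012.739ms=21/2b +573.248ms=3/2b
Σ=12b of 12 (157bpm 3/4) — PASS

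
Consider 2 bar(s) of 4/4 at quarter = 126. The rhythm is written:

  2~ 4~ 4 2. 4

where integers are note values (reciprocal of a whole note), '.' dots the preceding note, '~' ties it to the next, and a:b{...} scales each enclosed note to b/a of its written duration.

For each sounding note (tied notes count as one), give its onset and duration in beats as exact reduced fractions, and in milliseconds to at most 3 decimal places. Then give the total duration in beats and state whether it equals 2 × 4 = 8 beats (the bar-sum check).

1) 0.0ms=0b +1904.762ms=4b
2) 1904.762ms=4b +1428.571ms=3b
3) 3333.333ms=7b +476.19ms=1b
Σ=8b of 8 (126bpm 4/4) — PASS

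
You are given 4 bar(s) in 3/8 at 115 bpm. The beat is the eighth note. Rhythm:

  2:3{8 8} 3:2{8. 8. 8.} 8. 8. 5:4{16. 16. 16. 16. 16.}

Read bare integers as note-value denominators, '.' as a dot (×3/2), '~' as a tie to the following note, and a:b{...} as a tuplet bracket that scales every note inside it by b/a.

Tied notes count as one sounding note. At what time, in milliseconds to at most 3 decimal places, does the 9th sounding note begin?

note 9 onset = 48/5b = 5008.696ms

1. 0.0ms @ 0 + 782.609ms (3/2)
2. 782.609ms @ 3/2 + 782.609ms (3/2)
3. 1565.217ms @ 3 + 521.739ms (1)
4. 2086.957ms @ 4 + 521.739ms (1)
5. 2608.696ms @ 5 + 521.739ms (1)
6. 3130.435ms @ 6 + 782.609ms (3/2)
7. 3913.043ms @ 15/2 + 782.609ms (3/2)
8. 4695.652ms @ 9 + 313.043ms (3/5)
9. 5008.696ms @ 48/5 + 313.043ms (3/5)
10. 5321.739ms @ 51/5 + 313.043ms (3/5)
11. 5634.783ms @ 54/5 + 313.043ms (3/5)
12. 5947.826ms @ 57/5 + 313.043ms (3/5)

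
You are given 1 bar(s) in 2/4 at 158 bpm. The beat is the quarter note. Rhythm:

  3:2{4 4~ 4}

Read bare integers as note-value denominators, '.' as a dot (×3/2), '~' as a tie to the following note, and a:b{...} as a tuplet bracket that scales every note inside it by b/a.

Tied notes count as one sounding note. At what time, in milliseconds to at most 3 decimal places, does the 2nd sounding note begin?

1. 0.0ms @ 0 + 253.165ms (2/3)
2. 253.165ms @ 2/3 + 506.329ms (4/3)

note 2 onset = 2/3b = 253.165ms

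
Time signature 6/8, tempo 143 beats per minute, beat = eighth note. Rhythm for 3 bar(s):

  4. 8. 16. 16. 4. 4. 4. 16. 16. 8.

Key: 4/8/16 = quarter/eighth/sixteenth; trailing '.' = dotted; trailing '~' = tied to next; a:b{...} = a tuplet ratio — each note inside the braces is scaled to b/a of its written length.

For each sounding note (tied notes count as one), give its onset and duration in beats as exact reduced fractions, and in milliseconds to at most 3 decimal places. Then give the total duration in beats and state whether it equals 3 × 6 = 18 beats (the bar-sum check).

1) 0.0ms=0b +1258.741ms=3b
2) 1258.741ms=3b +629.371ms=3/2b
3) 1888.112ms=9/2b +314.685ms=3/4b
4) 2202.797ms=21/4b +314.685ms=3/4b
5) 2517.483ms=6b +1258.741ms=3b
6) 3776.224ms=9b +1258.741ms=3b
7) 5034.965ms=12b +1258.741ms=3b
8) 6293.706ms=15b +314.685ms=3/4b
9) 6608.392ms=63/4b +314.685ms=3/4b
10) 6923.077ms=33/2b +629.371ms=3/2b
Σ=18b of 18 (143bpm 6/8) — PASS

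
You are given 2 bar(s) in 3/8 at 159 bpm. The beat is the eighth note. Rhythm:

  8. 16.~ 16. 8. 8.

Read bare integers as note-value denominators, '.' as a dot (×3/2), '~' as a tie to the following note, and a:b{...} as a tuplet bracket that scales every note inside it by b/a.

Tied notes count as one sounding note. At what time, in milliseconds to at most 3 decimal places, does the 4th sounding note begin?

note 4 onset = 9/2b = 1698.113ms

1. 0.0ms @ 0 + 566.038ms (3/2)
2. 566.038ms @ 3/2 + 566.038ms (3/2)
3. 1132.075ms @ 3 + 566.038ms (3/2)
4. 1698.113ms @ 9/2 + 566.038ms (3/2)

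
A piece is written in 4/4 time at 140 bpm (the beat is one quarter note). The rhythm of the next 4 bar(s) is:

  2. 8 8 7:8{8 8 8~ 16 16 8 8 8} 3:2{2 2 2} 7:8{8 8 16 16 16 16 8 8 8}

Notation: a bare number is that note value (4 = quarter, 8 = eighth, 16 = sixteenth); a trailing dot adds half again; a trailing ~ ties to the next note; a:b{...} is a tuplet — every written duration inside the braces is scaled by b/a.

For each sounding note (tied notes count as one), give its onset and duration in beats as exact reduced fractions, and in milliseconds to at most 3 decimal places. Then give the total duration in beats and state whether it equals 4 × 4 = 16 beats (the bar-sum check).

1) 0.0ms=0b +1285.714ms=3b
2) 1285.714ms=3b +214.286ms=1/2b
3) 1500.0ms=7/2b +214.286ms=1/2b
4) 1714.286ms=4b +244.898ms=4/7b
5) 1959.184ms=32/7b +244.898ms=4/7b
6) 2204.082ms=36/7b +367.347ms=6/7b
7) 2571.429ms=6b +122.449ms=2/7b
8) 2693.878ms=44/7b +244.898ms=4/7b
9) 2938.776ms=48/7b +244.898ms=4/7b
10) 3183.673ms=52/7b +244.898ms=4/7b
11) 3428.571ms=8b +571.429ms=4/3b
12) 4000.0ms=28/3b +571.429ms=4/3b
13) 4571.429ms=32/3b +571.429ms=4/3b
14) 5142.857ms=12b +244.898ms=4/7b
15) 5387.755ms=88/7b +244.898ms=4/7b
16) 5632.653ms=92/7b +122.449ms=2/7b
17) 5755.102ms=94/7b +122.449ms=2/7b
18) 5877.551ms=96/7b +122.449ms=2/7b
19) 6000.0ms=14b +122.449ms=2/7b
20) 6122.449ms=100/7b +244.898ms=4/7b
21) 6367.347ms=104/7b +244.898ms=4/7b
22) 6612.245ms=108/7b +244.898ms=4/7b
Σ=16b of 16 (140bpm 4/4) — PASS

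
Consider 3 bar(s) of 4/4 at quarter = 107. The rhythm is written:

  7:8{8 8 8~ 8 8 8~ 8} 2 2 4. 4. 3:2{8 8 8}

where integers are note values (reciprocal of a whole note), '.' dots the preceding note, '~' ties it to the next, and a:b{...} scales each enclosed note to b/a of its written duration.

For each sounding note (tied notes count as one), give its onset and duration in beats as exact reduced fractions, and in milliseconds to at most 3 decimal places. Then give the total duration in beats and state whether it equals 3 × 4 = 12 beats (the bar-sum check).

1) 0.0ms=0b +320.427ms=4/7b
2) 320.427ms=4/7b +320.427ms=4/7b
3) 640.854ms=8/7b +640.854ms=8/7b
4) 1281.709ms=16/7b +320.427ms=4/7b
5) 1602.136ms=20/7b +640.854ms=8/7b
6) 2242.991ms=4b +1121.495ms=2b
7) 3364.486ms=6b +1121.495ms=2b
8) 4485.981ms=8b +841.121ms=3/2b
9) 5327.103ms=19/2b +841.121ms=3/2b
10) 6168.224ms=11b +186.916ms=1/3b
11) 6355.14ms=34/3b +186.916ms=1/3b
12) 6542.056ms=35/3b +186.916ms=1/3b
Σ=12b of 12 (107bpm 4/4) — PASS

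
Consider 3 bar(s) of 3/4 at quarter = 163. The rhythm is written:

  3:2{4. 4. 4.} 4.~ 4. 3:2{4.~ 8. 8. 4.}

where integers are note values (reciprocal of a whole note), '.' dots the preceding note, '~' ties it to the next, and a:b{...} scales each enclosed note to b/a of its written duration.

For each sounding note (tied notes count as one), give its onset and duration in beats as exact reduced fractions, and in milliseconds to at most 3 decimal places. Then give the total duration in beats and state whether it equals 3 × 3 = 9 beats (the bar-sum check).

1) 0.0ms=0b +368.098ms=1b
2) 368.098ms=1b +368.098ms=1b
3) 736.196ms=2b +368.098ms=1b
4) 1104.294ms=3b +1104.294ms=3b
5) 2208.589ms=6b +552.147ms=3/2b
6) 2760.736ms=15/2b +184.049ms=1/2b
7) 2944.785ms=8b +368.098ms=1b
Σ=9b of 9 (163bpm 3/4) — PASS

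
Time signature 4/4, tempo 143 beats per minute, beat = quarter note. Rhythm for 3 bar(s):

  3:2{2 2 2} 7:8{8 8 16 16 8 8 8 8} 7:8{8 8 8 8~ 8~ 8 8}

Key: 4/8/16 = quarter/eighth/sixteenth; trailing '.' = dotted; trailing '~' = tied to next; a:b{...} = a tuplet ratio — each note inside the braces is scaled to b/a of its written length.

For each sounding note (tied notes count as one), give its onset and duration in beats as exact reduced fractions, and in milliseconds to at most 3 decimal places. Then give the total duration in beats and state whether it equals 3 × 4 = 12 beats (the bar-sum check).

1) 0.0ms=0b +559.441ms=4/3b
2) 559.441ms=4/3b +559.441ms=4/3b
3) 1118.881ms=8/3b +559.441ms=4/3b
4) 1678.322ms=4b +239.76ms=4/7b
5) 1918.082ms=32/7b +239.76ms=4/7b
6) 2157.842ms=36/7b +119.88ms=2/7b
7) 2277.722ms=38/7b +119.88ms=2/7b
8) 2397.602ms=40/7b +239.76ms=4/7b
9) 2637.363ms=44/7b +239.76ms=4/7b
10) 2877.123ms=48/7b +239.76ms=4/7b
11) 3116.883ms=52/7b +239.76ms=4/7b
12) 3356.643ms=8b +239.76ms=4/7b
13) 3596.404ms=60/7b +239.76ms=4/7b
14) 3836.164ms=64/7b +239.76ms=4/7b
15) 4075.924ms=68/7b +719.281ms=12/7b
16) 4795.205ms=80/7b +239.76ms=4/7b
Σ=12b of 12 (143bpm 4/4) — PASS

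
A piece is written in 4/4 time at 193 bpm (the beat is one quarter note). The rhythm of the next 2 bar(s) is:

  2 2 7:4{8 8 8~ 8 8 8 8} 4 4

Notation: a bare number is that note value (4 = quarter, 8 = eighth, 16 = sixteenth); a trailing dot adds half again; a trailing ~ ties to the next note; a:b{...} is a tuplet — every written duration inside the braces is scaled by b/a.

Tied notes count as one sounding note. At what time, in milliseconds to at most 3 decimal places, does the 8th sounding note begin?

1. 0.0ms @ 0 + 621.762ms (2)
2. 621.762ms @ 2 + 621.762ms (2)
3. 1243.523ms @ 4 + 88.823ms (2/7)
4. 1332.346ms @ 30/7 + 88.823ms (2/7)
5. 1421.17ms @ 32/7 + 177.646ms (4/7)
6. 1598.816ms @ 36/7 + 88.823ms (2/7)
7. 1687.639ms @ 38/7 + 88.823ms (2/7)
8. 1776.462ms @ 40/7 + 88.823ms (2/7)
9. 1865.285ms @ 6 + 310.881ms (1)
10. 2176.166ms @ 7 + 310.881ms (1)

note 8 onset = 40/7b = 1776.462ms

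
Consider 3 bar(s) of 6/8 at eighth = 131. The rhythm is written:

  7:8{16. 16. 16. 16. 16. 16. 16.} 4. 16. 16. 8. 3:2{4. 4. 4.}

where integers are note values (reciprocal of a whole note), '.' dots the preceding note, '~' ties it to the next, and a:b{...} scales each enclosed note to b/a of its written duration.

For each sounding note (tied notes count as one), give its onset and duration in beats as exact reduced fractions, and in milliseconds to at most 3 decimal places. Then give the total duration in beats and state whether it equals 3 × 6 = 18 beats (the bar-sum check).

1) 0.0ms=0b +392.585ms=6/7b
2) 392.585ms=6/7b +392.585ms=6/7b
3) 785.169ms=12/7b +392.585ms=6/7b
4) 1177.754ms=18/7b +392.585ms=6/7b
5) 1570.338ms=24/7b +392.585ms=6/7b
6) 1962.923ms=30/7b +392.585ms=6/7b
7) 2355.507ms=36/7b +392.585ms=6/7b
8) 2748.092ms=6b +1374.046ms=3b
9) 4122.137ms=9b +343.511ms=3/4b
10) 4465.649ms=39/4b +343.511ms=3/4b
11) 4809.16ms=21/2b +687.023ms=3/2b
12) 5496.183ms=12b +916.031ms=2b
13) 6412.214ms=14b +916.031ms=2b
14) 7328.244ms=16b +916.031ms=2b
Σ=18b of 18 (131bpm 6/8) — PASS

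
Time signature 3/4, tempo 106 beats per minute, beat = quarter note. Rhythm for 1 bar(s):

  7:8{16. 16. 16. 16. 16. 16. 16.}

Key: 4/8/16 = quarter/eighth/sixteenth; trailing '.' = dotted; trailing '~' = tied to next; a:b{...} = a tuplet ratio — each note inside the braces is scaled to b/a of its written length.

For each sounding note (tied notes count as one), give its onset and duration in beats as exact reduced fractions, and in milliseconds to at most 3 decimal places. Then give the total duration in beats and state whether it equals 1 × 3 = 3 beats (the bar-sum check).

1) 0.0ms=0b +242.588ms=3/7b
2) 242.588ms=3/7b +242.588ms=3/7b
3) 485.175ms=6/7b +242.588ms=3/7b
4) 727.763ms=9/7b +242.588ms=3/7b
5) 970.35ms=12/7b +242.588ms=3/7b
6) 1212.938ms=15/7b +242.588ms=3/7b
7) 1455.526ms=18/7b +242.588ms=3/7b
Σ=3b of 3 (106bpm 3/4) — PASS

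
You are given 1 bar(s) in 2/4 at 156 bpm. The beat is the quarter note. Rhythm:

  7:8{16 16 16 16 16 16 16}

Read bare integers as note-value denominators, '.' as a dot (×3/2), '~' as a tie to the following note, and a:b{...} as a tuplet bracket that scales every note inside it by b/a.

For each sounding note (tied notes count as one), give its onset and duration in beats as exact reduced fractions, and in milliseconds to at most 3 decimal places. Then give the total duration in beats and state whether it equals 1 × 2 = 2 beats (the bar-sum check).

1) 0.0ms=0b +109.89ms=2/7b
2) 109.89ms=2/7b +109.89ms=2/7b
3) 219.78ms=4/7b +109.89ms=2/7b
4) 329.67ms=6/7b +109.89ms=2/7b
5) 439.56ms=8/7b +109.89ms=2/7b
6) 549.451ms=10/7b +109.89ms=2/7b
7) 659.341ms=12/7b +109.89ms=2/7b
Σ=2b of 2 (156bpm 2/4) — PASS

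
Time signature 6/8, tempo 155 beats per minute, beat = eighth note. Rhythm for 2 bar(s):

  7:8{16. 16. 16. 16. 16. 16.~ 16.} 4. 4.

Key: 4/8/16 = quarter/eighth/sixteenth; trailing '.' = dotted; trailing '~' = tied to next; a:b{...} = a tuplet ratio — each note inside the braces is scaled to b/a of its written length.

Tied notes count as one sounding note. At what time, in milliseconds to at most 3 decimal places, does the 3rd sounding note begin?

1. 0.0ms @ 0 + 331.797ms (6/7)
2. 331.797ms @ 6/7 + 331.797ms (6/7)
3. 663.594ms @ 12/7 + 331.797ms (6/7)
4. 995.392ms @ 18/7 + 331.797ms (6/7)
5. 1327.189ms @ 24/7 + 331.797ms (6/7)
6. 1658.986ms @ 30/7 + 663.594ms (12/7)
7. 2322.581ms @ 6 + 1161.29ms (3)
8. 3483.871ms @ 9 + 1161.29ms (3)

note 3 onset = 12/7b = 663.594ms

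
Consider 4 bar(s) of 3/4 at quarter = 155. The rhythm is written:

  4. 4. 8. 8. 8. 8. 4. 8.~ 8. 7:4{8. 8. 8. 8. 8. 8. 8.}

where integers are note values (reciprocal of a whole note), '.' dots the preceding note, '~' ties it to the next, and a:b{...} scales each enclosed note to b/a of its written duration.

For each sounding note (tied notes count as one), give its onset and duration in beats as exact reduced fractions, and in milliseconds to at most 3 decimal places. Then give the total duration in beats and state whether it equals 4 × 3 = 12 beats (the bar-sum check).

1) 0.0ms=0b +580.645ms=3/2b
2) 580.645ms=3/2b +580.645ms=3/2b
3) 1161.29ms=3b +290.323ms=3/4b
4) 1451.613ms=15/4b +290.323ms=3/4b
5) 1741.935ms=9/2b +290.323ms=3/4b
6) 2032.258ms=21/4b +290.323ms=3/4b
7) 2322.581ms=6b +580.645ms=3/2b
8) 2903.226ms=15/2b +580.645ms=3/2b
9) 3483.871ms=9b +165.899ms=3/7b
10) 3649.77ms=66/7b +165.899ms=3/7b
11) 3815.668ms=69/7b +165.899ms=3/7b
12) 3981.567ms=72/7b +165.899ms=3/7b
13) 4147.465ms=75/7b +165.899ms=3/7b
14) 4313.364ms=78/7b +165.899ms=3/7b
15) 4479.263ms=81/7b +165.899ms=3/7b
Σ=12b of 12 (155bpm 3/4) — PASS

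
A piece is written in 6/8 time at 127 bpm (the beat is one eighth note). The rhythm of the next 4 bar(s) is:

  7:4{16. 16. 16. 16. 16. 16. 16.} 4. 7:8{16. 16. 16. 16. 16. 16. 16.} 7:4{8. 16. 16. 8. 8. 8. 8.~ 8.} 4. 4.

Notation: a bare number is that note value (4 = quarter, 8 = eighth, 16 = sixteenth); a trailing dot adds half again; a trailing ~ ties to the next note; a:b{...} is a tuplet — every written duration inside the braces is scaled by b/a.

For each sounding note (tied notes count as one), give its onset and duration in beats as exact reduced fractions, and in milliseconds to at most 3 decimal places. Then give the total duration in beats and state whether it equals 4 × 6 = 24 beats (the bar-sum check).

1) 0.0ms=0b +202.475ms=3/7b
2) 202.475ms=3/7b +202.475ms=3/7b
3) 404.949ms=6/7b +202.475ms=3/7b
4) 607.424ms=9/7b +202.475ms=3/7b
5) 809.899ms=12/7b +202.475ms=3/7b
6) 1012.373ms=15/7b +202.475ms=3/7b
7) 1214.848ms=18/7b +202.475ms=3/7b
8) 1417.323ms=3b +1417.323ms=3b
9) 2834.646ms=6b +404.949ms=6/7b
10) 3239.595ms=48/7b +404.949ms=6/7b
11) 3644.544ms=54/7b +404.949ms=6/7b
12) 4049.494ms=60/7b +404.949ms=6/7b
13) 4454.443ms=66/7b +404.949ms=6/7b
14) 4859.393ms=72/7b +404.949ms=6/7b
15) 5264.342ms=78/7b +404.949ms=6/7b
16) 5669.291ms=12b +404.949ms=6/7b
17) 6074.241ms=90/7b +202.475ms=3/7b
18) 6276.715ms=93/7b +202.475ms=3/7b
19) 6479.19ms=96/7b +404.949ms=6/7b
20) 6884.139ms=102/7b +404.949ms=6/7b
21) 7289.089ms=108/7b +404.949ms=6/7b
22) 7694.038ms=114/7b +809.899ms=12/7b
23) 8503.937ms=18b +1417.323ms=3b
24) 9921.26ms=21b +1417.323ms=3b
Σ=24b of 24 (127bpm 6/8) — PASS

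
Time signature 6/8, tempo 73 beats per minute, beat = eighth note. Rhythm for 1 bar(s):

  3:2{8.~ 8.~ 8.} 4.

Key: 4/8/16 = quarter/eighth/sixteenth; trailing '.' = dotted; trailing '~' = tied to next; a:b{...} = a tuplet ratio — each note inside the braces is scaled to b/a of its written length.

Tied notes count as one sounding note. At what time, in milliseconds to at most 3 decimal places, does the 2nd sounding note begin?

1. 0.0ms @ 0 + 2465.753ms (3)
2. 2465.753ms @ 3 + 2465.753ms (3)

note 2 onset = 3b = 2465.753ms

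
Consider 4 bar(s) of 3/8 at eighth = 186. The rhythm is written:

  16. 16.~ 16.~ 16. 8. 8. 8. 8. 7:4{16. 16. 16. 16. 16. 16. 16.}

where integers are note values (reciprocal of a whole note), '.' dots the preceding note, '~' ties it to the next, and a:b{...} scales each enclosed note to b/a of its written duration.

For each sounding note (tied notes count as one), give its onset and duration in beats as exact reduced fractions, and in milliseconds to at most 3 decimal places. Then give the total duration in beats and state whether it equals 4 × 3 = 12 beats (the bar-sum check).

1) 0.0ms=0b +241.935ms=3/4b
2) 241.935ms=3/4b +725.806ms=9/4b
3) 967.742ms=3b +483.871ms=3/2b
4) 1451.613ms=9/2b +483.871ms=3/2b
5) 1935.484ms=6b +483.871ms=3/2b
6) 2419.355ms=15/2b +483.871ms=3/2b
7) 2903.226ms=9b +138.249ms=3/7b
8) 3041.475ms=66/7b +138.249ms=3/7b
9) 3179.724ms=69/7b +138.249ms=3/7b
10) 3317.972ms=72/7b +138.249ms=3/7b
11) 3456.221ms=75/7b +138.249ms=3/7b
12) 3594.47ms=78/7b +138.249ms=3/7b
13) 3732.719ms=81/7b +138.249ms=3/7b
Σ=12b of 12 (186bpm 3/8) — PASS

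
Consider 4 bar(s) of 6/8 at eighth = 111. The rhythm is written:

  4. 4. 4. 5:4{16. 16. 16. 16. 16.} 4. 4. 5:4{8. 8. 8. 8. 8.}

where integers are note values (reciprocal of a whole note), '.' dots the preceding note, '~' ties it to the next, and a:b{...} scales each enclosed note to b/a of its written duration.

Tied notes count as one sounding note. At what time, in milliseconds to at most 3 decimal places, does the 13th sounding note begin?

1. 0.0ms @ 0 + 1621.622ms (3)
2. 1621.622ms @ 3 + 1621.622ms (3)
3. 3243.243ms @ 6 + 1621.622ms (3)
4. 4864.865ms @ 9 + 324.324ms (3/5)
5. 5189.189ms @ 48/5 + 324.324ms (3/5)
6. 5513.514ms @ 51/5 + 324.324ms (3/5)
7. 5837.838ms @ 54/5 + 324.324ms (3/5)
8. 6162.162ms @ 57/5 + 324.324ms (3/5)
9. 6486.486ms @ 12 + 1621.622ms (3)
10. 8108.108ms @ 15 + 1621.622ms (3)
11. 9729.73ms @ 18 + 648.649ms (6/5)
12. 10378.378ms @ 96/5 + 648.649ms (6/5)
13. 11027.027ms @ 102/5 + 648.649ms (6/5)
14. 11675.676ms @ 108/5 + 648.649ms (6/5)
15. 12324.324ms @ 114/5 + 648.649ms (6/5)

note 13 onset = 102/5b = 11027.027ms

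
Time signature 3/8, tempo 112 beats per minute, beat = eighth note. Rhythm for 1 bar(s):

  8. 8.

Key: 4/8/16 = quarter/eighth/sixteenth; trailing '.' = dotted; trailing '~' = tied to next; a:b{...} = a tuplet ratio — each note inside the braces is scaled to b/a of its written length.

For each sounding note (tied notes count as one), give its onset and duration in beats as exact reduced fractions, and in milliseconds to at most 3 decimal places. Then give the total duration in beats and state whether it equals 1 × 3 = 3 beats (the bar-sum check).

1) 0.0ms=0b +803.571ms=3/2b
2) 803.571ms=3/2b +803.571ms=3/2b
Σ=3b of 3 (112bpm 3/8) — PASS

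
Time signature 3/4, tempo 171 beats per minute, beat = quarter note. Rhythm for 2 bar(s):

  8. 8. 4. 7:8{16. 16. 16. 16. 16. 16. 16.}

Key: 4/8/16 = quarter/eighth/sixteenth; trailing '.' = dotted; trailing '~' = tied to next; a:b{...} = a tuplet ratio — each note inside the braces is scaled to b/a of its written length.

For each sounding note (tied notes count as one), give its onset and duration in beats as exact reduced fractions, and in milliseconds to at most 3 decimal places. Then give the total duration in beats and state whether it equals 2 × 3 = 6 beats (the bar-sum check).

1) 0.0ms=0b +263.158ms=3/4b
2) 263.158ms=3/4b +263.158ms=3/4b
3) 526.316ms=3/2b +526.316ms=3/2b
4) 1052.632ms=3b +150.376ms=3/7b
5) 1203.008ms=24/7b +150.376ms=3/7b
6) 1353.383ms=27/7b +150.376ms=3/7b
7) 1503.759ms=30/7b +150.376ms=3/7b
8) 1654.135ms=33/7b +150.376ms=3/7b
9) 1804.511ms=36/7b +150.376ms=3/7b
10) 1954.887ms=39/7b +150.376ms=3/7b
Σ=6b of 6 (171bpm 3/4) — PASS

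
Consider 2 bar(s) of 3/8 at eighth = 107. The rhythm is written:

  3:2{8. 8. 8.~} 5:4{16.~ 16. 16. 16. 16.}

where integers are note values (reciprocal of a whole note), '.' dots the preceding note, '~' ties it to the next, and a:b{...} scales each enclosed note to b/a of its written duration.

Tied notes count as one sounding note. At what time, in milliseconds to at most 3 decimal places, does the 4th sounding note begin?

1. 0.0ms @ 0 + 560.748ms (1)
2. 560.748ms @ 1 + 560.748ms (1)
3. 1121.495ms @ 2 + 1233.645ms (11/5)
4. 2355.14ms @ 21/5 + 336.449ms (3/5)
5. 2691.589ms @ 24/5 + 336.449ms (3/5)
6. 3028.037ms @ 27/5 + 336.449ms (3/5)

note 4 onset = 21/5b = 2355.14ms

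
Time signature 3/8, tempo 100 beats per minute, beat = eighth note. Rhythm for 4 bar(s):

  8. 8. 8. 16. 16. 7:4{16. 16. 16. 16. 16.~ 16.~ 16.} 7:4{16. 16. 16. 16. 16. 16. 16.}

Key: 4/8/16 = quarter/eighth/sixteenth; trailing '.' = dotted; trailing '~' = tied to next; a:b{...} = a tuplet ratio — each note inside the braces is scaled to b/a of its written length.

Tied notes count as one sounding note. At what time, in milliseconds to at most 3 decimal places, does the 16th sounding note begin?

note 16 onset = 78/7b = 6685.714ms

1. 0.0ms @ 0 + 900.0ms (3/2)
2. 900.0ms @ 3/2 + 900.0ms (3/2)
3. 1800.0ms @ 3 + 900.0ms (3/2)
4. 2700.0ms @ 9/2 + 450.0ms (3/4)
5. 3150.0ms @ 21/4 + 450.0ms (3/4)
6. 3600.0ms @ 6 + 257.143ms (3/7)
7. 3857.143ms @ 45/7 + 257.143ms (3/7)
8. 4114.286ms @ 48/7 + 257.143ms (3/7)
9. 4371.429ms @ 51/7 + 257.143ms (3/7)
10. 4628.571ms @ 54/7 + 771.429ms (9/7)
11. 5400.0ms @ 9 + 257.143ms (3/7)
12. 5657.143ms @ 66/7 + 257.143ms (3/7)
13. 5914.286ms @ 69/7 + 257.143ms (3/7)
14. 6171.429ms @ 72/7 + 257.143ms (3/7)
15. 6428.571ms @ 75/7 + 257.143ms (3/7)
16. 6685.714ms @ 78/7 + 257.143ms (3/7)
17. 6942.857ms @ 81/7 + 257.143ms (3/7)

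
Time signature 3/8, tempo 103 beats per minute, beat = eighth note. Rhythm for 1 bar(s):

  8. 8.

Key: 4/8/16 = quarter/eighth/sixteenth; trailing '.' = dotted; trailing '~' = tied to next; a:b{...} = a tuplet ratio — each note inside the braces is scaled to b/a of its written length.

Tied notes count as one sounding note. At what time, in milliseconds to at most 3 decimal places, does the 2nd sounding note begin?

1. 0.0ms @ 0 + 873.786ms (3/2)
2. 873.786ms @ 3/2 + 873.786ms (3/2)

note 2 onset = 3/2b = 873.786ms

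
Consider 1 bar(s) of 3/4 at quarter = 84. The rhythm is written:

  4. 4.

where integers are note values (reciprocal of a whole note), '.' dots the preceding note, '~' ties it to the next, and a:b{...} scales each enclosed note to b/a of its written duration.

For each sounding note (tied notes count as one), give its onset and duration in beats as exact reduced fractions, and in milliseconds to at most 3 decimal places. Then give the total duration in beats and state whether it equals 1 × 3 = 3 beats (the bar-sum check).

1) 0.0ms=0b +1071.429ms=3/2b
2) 1071.429ms=3/2b +1071.429ms=3/2b
Σ=3b of 3 (84bpm 3/4) — PASS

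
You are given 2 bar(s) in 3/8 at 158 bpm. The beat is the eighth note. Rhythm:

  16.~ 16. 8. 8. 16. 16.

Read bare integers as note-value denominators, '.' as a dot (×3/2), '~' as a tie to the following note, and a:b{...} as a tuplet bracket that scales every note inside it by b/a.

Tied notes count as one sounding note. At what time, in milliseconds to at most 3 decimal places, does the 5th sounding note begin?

note 5 onset = 21/4b = 1993.671ms

1. 0.0ms @ 0 + 569.62ms (3/2)
2. 569.62ms @ 3/2 + 569.62ms (3/2)
3. 1139.241ms @ 3 + 569.62ms (3/2)
4. 1708.861ms @ 9/2 + 284.81ms (3/4)
5. 1993.671ms @ 21/4 + 284.81ms (3/4)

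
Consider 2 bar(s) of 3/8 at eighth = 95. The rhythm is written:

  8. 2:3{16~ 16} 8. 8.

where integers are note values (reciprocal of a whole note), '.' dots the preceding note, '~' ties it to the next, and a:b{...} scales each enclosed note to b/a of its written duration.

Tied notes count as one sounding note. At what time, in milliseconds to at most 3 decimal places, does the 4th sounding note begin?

note 4 onset = 9/2b = 2842.105ms

1. 0.0ms @ 0 + 947.368ms (3/2)
2. 947.368ms @ 3/2 + 947.368ms (3/2)
3. 1894.737ms @ 3 + 947.368ms (3/2)
4. 2842.105ms @ 9/2 + 947.368ms (3/2)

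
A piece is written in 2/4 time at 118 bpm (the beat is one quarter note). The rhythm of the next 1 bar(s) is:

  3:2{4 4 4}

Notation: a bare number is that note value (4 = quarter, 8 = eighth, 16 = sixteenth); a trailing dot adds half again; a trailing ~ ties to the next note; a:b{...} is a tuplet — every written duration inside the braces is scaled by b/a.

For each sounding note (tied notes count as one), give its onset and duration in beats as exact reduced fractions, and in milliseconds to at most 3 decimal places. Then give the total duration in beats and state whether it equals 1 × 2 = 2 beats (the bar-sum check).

1) 0.0ms=0b +338.983ms=2/3b
2) 338.983ms=2/3b +338.983ms=2/3b
3) 677.966ms=4/3b +338.983ms=2/3b
Σ=2b of 2 (118bpm 2/4) — PASS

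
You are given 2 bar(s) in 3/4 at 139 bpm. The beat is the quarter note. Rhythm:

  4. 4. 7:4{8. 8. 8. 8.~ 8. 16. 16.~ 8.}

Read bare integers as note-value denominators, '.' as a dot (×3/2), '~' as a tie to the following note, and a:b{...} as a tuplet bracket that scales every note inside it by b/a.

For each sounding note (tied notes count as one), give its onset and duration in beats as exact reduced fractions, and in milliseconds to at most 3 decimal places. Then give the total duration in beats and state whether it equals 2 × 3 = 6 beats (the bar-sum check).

1) 0.0ms=0b +647.482ms=3/2b
2) 647.482ms=3/2b +647.482ms=3/2b
3) 1294.964ms=3b +184.995ms=3/7b
4) 1479.959ms=24/7b +184.995ms=3/7b
5) 1664.954ms=27/7b +184.995ms=3/7b
6) 1849.949ms=30/7b +369.99ms=6/7b
7) 2219.938ms=36/7b +92.497ms=3/14b
8) 2312.436ms=75/14b +277.492ms=9/14b
Σ=6b of 6 (139bpm 3/4) — PASS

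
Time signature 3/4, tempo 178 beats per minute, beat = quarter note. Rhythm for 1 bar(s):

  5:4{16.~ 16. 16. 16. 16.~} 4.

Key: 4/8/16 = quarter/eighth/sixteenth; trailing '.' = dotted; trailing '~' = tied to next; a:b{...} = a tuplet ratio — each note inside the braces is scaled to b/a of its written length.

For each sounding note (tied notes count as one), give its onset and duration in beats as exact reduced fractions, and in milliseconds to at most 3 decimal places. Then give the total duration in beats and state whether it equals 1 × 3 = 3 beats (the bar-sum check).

1) 0.0ms=0b +202.247ms=3/5b
2) 202.247ms=3/5b +101.124ms=3/10b
3) 303.371ms=9/10b +101.124ms=3/10b
4) 404.494ms=6/5b +606.742ms=9/5b
Σ=3b of 3 (178bpm 3/4) — PASS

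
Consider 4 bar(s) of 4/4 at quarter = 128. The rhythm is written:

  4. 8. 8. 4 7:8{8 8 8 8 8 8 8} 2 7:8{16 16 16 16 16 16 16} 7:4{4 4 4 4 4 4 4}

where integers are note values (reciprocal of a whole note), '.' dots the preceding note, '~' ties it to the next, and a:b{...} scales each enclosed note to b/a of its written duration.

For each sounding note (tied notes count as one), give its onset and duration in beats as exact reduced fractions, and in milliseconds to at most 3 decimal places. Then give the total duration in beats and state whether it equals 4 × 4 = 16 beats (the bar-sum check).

1) 0.0ms=0b +703.125ms=3/2b
2) 703.125ms=3/2b +351.562ms=3/4b
3) 1054.688ms=9/4b +351.562ms=3/4b
4) 1406.25ms=3b +468.75ms=1b
5) 1875.0ms=4b +267.857ms=4/7b
6) 2142.857ms=32/7b +267.857ms=4/7b
7) 2410.714ms=36/7b +267.857ms=4/7b
8) 2678.571ms=40/7b +267.857ms=4/7b
9) 2946.429ms=44/7b +267.857ms=4/7b
10) 3214.286ms=48/7b +267.857ms=4/7b
11) 3482.143ms=52/7b +267.857ms=4/7b
12) 3750.0ms=8b +937.5ms=2b
13) 4687.5ms=10b +133.929ms=2/7b
14) 4821.429ms=72/7b +133.929ms=2/7b
15) 4955.357ms=74/7b +133.929ms=2/7b
16) 5089.286ms=76/7b +133.929ms=2/7b
17) 5223.214ms=78/7b +133.929ms=2/7b
18) 5357.143ms=80/7b +133.929ms=2/7b
19) 5491.071ms=82/7b +133.929ms=2/7b
20) 5625.0ms=12b +267.857ms=4/7b
21) 5892.857ms=88/7b +267.857ms=4/7b
22) 6160.714ms=92/7b +267.857ms=4/7b
23) 6428.571ms=96/7b +267.857ms=4/7b
24) 6696.429ms=100/7b +267.857ms=4/7b
25) 6964.286ms=104/7b +267.857ms=4/7b
26) 7232.143ms=108/7b +267.857ms=4/7b
Σ=16b of 16 (128bpm 4/4) — PASS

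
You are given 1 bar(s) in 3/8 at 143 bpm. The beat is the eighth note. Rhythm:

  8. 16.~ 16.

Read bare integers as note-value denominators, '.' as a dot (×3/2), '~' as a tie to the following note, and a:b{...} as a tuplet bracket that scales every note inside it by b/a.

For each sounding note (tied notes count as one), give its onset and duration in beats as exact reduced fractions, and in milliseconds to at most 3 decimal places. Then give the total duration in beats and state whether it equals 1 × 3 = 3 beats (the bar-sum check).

1) 0.0ms=0b +629.371ms=3/2b
2) 629.371ms=3/2b +629.371ms=3/2b
Σ=3b of 3 (143bpm 3/8) — PASS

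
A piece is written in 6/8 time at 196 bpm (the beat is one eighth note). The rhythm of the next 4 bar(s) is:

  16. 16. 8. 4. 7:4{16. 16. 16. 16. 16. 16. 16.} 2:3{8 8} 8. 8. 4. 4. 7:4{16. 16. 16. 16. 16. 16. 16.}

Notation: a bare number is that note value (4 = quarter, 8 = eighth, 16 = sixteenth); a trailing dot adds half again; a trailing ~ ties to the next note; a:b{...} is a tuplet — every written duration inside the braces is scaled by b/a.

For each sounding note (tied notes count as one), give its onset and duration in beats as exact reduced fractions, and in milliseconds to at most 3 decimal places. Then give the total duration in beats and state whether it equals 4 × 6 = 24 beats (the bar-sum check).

1) 0.0ms=0b +229.592ms=3/4b
2) 229.592ms=3/4b +229.592ms=3/4b
3) 459.184ms=3/2b +459.184ms=3/2b
4) 918.367ms=3b +918.367ms=3b
5) 1836.735ms=6b +131.195ms=3/7b
6) 1967.93ms=45/7b +131.195ms=3/7b
7) 2099.125ms=48/7b +131.195ms=3/7b
8) 2230.321ms=51/7b +131.195ms=3/7b
9) 2361.516ms=54/7b +131.195ms=3/7b
10) 2492.711ms=57/7b +131.195ms=3/7b
11) 2623.907ms=60/7b +131.195ms=3/7b
12) 2755.102ms=9b +459.184ms=3/2b
13) 3214.286ms=21/2b +459.184ms=3/2b
14) 3673.469ms=12b +459.184ms=3/2b
15) 4132.653ms=27/2b +459.184ms=3/2b
16) 4591.837ms=15b +918.367ms=3b
17) 5510.204ms=18b +918.367ms=3b
18) 6428.571ms=21b +131.195ms=3/7b
19) 6559.767ms=150/7b +131.195ms=3/7b
20) 6690.962ms=153/7b +131.195ms=3/7b
21) 6822.157ms=156/7b +131.195ms=3/7b
22) 6953.353ms=159/7b +131.195ms=3/7b
23) 7084.548ms=162/7b +131.195ms=3/7b
24) 7215.743ms=165/7b +131.195ms=3/7b
Σ=24b of 24 (196bpm 6/8) — PASS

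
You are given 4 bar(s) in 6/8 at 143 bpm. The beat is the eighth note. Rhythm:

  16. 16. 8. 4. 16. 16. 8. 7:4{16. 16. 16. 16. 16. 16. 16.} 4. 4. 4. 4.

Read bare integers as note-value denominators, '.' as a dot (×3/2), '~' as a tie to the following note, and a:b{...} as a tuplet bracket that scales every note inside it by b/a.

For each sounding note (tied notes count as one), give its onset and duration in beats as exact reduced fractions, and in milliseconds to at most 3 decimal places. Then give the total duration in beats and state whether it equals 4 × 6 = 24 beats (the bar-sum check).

1) 0.0ms=0b +314.685ms=3/4b
2) 314.685ms=3/4b +314.685ms=3/4b
3) 629.371ms=3/2b +629.371ms=3/2b
4) 1258.741ms=3b +1258.741ms=3b
5) 2517.483ms=6b +314.685ms=3/4b
6) 2832.168ms=27/4b +314.685ms=3/4b
7) 3146.853ms=15/2b +629.371ms=3/2b
8) 3776.224ms=9b +179.82ms=3/7b
9) 3956.044ms=66/7b +179.82ms=3/7b
10) 4135.864ms=69/7b +179.82ms=3/7b
11) 4315.684ms=72/7b +179.82ms=3/7b
12) 4495.504ms=75/7b +179.82ms=3/7b
13) 4675.325ms=78/7b +179.82ms=3/7b
14) 4855.145ms=81/7b +179.82ms=3/7b
15) 5034.965ms=12b +1258.741ms=3b
16) 6293.706ms=15b +1258.741ms=3b
17) 7552.448ms=18b +1258.741ms=3b
18) 8811.189ms=21b +1258.741ms=3b
Σ=24b of 24 (143bpm 6/8) — PASS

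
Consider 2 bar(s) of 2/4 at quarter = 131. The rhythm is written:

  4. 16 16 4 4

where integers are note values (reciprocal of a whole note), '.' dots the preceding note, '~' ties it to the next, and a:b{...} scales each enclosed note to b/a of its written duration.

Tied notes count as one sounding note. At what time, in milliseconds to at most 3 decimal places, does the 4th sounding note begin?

1. 0.0ms @ 0 + 687.023ms (3/2)
2. 687.023ms @ 3/2 + 114.504ms (1/4)
3. 801.527ms @ 7/4 + 114.504ms (1/4)
4. 916.031ms @ 2 + 458.015ms (1)
5. 1374.046ms @ 3 + 458.015ms (1)

note 4 onset = 2b = 916.031ms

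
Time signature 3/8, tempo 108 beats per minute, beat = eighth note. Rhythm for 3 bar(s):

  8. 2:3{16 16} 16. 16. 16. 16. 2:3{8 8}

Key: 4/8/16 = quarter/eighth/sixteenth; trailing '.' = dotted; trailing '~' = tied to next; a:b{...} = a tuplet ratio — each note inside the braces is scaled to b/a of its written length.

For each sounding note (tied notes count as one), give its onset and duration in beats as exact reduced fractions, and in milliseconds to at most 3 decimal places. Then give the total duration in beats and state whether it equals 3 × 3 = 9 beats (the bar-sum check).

1) 0.0ms=0b +833.333ms=3/2b
2) 833.333ms=3/2b +416.667ms=3/4b
3) 1250.0ms=9/4b +416.667ms=3/4b
4) 1666.667ms=3b +416.667ms=3/4b
5) 2083.333ms=15/4b +416.667ms=3/4b
6) 2500.0ms=9/2b +416.667ms=3/4b
7) 2916.667ms=21/4b +416.667ms=3/4b
8) 3333.333ms=6b +833.333ms=3/2b
9) 4166.667ms=15/2b +833.333ms=3/2b
Σ=9b of 9 (108bpm 3/8) — PASS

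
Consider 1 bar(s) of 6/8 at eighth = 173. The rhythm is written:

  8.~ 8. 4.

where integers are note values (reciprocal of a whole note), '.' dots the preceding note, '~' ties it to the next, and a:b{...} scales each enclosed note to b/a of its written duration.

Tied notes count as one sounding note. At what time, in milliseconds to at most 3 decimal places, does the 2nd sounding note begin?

note 2 onset = 3b = 1040.462ms

1. 0.0ms @ 0 + 1040.462ms (3)
2. 1040.462ms @ 3 + 1040.462ms (3)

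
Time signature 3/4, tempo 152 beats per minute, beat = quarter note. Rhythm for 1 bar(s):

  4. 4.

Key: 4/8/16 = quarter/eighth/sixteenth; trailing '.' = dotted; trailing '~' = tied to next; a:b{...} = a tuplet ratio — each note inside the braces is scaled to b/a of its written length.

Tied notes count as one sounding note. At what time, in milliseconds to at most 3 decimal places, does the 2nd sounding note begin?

1. 0.0ms @ 0 + 592.105ms (3/2)
2. 592.105ms @ 3/2 + 592.105ms (3/2)

note 2 onset = 3/2b = 592.105ms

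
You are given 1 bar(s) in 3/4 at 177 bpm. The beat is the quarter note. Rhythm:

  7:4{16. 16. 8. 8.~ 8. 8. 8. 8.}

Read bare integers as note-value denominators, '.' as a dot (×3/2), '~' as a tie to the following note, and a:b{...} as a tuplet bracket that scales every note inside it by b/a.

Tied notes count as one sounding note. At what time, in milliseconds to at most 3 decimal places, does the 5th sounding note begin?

note 5 onset = 12/7b = 581.114ms

1. 0.0ms @ 0 + 72.639ms (3/14)
2. 72.639ms @ 3/14 + 72.639ms (3/14)
3. 145.278ms @ 3/7 + 145.278ms (3/7)
4. 290.557ms @ 6/7 + 290.557ms (6/7)
5. 581.114ms @ 12/7 + 145.278ms (3/7)
6. 726.392ms @ 15/7 + 145.278ms (3/7)
7. 871.671ms @ 18/7 + 145.278ms (3/7)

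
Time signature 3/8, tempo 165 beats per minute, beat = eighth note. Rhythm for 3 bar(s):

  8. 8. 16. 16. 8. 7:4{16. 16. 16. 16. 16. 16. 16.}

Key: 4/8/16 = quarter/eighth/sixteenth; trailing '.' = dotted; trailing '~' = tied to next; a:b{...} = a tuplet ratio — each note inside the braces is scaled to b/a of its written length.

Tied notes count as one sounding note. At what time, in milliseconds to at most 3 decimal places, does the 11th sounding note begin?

1. 0.0ms @ 0 + 545.455ms (3/2)
2. 545.455ms @ 3/2 + 545.455ms (3/2)
3. 1090.909ms @ 3 + 272.727ms (3/4)
4. 1363.636ms @ 15/4 + 272.727ms (3/4)
5. 1636.364ms @ 9/2 + 545.455ms (3/2)
6. 2181.818ms @ 6 + 155.844ms (3/7)
7. 2337.662ms @ 45/7 + 155.844ms (3/7)
8. 2493.506ms @ 48/7 + 155.844ms (3/7)
9. 2649.351ms @ 51/7 + 155.844ms (3/7)
10. 2805.195ms @ 54/7 + 155.844ms (3/7)
11. 2961.039ms @ 57/7 + 155.844ms (3/7)
12. 3116.883ms @ 60/7 + 155.844ms (3/7)

note 11 onset = 57/7b = 2961.039ms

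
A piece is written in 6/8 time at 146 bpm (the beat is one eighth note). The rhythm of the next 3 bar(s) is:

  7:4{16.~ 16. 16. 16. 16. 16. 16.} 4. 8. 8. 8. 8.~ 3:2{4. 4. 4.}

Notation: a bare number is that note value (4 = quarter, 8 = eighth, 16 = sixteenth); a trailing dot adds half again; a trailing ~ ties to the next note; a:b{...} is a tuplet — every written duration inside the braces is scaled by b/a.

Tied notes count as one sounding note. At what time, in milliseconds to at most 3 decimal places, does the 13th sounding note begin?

1. 0.0ms @ 0 + 352.25ms (6/7)
2. 352.25ms @ 6/7 + 176.125ms (3/7)
3. 528.376ms @ 9/7 + 176.125ms (3/7)
4. 704.501ms @ 12/7 + 176.125ms (3/7)
5. 880.626ms @ 15/7 + 176.125ms (3/7)
6. 1056.751ms @ 18/7 + 176.125ms (3/7)
7. 1232.877ms @ 3 + 1232.877ms (3)
8. 2465.753ms @ 6 + 616.438ms (3/2)
9. 3082.192ms @ 15/2 + 616.438ms (3/2)
10. 3698.63ms @ 9 + 616.438ms (3/2)
11. 4315.068ms @ 21/2 + 1438.356ms (7/2)
12. 5753.425ms @ 14 + 821.918ms (2)
13. 6575.342ms @ 16 + 821.918ms (2)

note 13 onset = 16b = 6575.342ms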